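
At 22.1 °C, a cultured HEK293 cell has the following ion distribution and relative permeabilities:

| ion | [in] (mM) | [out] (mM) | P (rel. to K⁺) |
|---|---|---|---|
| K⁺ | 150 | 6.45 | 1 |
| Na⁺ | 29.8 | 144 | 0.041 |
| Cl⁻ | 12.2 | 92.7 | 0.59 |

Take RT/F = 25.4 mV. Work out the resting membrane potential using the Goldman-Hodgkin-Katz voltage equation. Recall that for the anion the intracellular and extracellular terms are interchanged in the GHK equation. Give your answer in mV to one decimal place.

Vm = 25.4 · ln[(Σ P·[cation]ₒ + Σ P·[anion]ᵢ) / (Σ P·[cation]ᵢ + Σ P·[anion]ₒ)]
Numerator = 1×6.45 + 0.041×144 + 0.59×12.2 = 19.55
Denominator = 1×150 + 0.041×29.8 + 0.59×92.7 = 205.9
Vm = 25.4 · ln(0.094952) = 25.4 × (-2.3544) = -59.80 mV

-59.8 mV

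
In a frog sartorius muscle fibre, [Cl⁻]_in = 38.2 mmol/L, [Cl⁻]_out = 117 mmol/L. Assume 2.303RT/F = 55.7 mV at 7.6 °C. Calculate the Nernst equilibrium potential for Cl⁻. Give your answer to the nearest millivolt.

E = (55.7/z) · log₁₀([Cl⁻]_out/[Cl⁻]_in) with z = -1.
For an anion, dividing by z = -1 reverses the sign.
= (55.7/-1) · log₁₀(117/38.2) = -55.70 · log₁₀(3.063)
= -55.70 · (0.4861) = -27.08 mV

-27 mV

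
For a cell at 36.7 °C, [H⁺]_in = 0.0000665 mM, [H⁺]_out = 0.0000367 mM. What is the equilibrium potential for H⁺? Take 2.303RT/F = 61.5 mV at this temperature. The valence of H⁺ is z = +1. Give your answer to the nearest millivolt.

-16 mV

E = (61.5/z) · log₁₀([H⁺]_out/[H⁺]_in) with z = +1.
= (61.5/1) · log₁₀(0.0000367/0.0000665) = 61.50 · log₁₀(0.5519)
= 61.50 · (-0.2582) = -15.88 mV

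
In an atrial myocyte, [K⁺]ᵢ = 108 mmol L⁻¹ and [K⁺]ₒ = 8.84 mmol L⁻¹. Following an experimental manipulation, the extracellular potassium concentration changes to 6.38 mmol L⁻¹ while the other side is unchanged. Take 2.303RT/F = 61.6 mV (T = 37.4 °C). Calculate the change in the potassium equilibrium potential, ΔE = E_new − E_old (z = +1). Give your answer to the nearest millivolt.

E_old = (61.6/1)·log₁₀(8.84/108) = -66.96 mV
E_new = (61.6/1)·log₁₀(6.38/108) = -75.68 mV
ΔE = -75.68 − (-66.96) = -8.72 mV

-9 mV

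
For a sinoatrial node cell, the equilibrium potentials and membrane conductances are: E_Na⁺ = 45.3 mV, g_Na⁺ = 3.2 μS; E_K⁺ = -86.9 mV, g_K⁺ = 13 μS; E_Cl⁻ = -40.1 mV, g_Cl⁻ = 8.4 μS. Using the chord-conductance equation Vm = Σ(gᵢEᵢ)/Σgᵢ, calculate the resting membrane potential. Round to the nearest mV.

-54 mV

Σ gᵢEᵢ = 3.2·(45.3) + 13·(-86.9) + 8.4·(-40.1) = -1321.58
Σ gᵢ = 3.2 + 13 + 8.4 = 24.6
Vm = -1321.58 / 24.6 = -53.72 mV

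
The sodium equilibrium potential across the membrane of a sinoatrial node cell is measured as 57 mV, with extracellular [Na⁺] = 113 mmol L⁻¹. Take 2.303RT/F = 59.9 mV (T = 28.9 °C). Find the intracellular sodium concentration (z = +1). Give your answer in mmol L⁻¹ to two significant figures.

Nernst: E = (59.9/1) · log₁₀([out]/[in]), so log₁₀([out]/[in]) = 57.0 × 1 / 59.9 = 0.9516.
[out]/[in] = 10^(0.9516) = 8.945.
[in] = 113 / 8.945 = 12.63 mmol L⁻¹.

13 mmol L⁻¹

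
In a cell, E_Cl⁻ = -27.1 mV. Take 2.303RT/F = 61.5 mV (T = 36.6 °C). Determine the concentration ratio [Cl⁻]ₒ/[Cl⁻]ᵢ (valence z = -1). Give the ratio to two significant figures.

log₁₀([out]/[in]) = E·z/(61.5) = -27.1 × -1 / 61.5 = 0.4407
[out]/[in] = 10^(0.4407) = 2.758

2.8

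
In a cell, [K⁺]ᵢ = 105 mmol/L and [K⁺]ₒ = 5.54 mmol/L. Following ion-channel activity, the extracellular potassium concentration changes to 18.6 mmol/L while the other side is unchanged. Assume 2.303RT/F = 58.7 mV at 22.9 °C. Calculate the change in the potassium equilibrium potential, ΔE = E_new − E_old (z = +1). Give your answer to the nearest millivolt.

31 mV

E_old = (58.7/1)·log₁₀(5.54/105) = -75.00 mV
E_new = (58.7/1)·log₁₀(18.6/105) = -44.12 mV
ΔE = -44.12 − (-75.00) = 30.88 mV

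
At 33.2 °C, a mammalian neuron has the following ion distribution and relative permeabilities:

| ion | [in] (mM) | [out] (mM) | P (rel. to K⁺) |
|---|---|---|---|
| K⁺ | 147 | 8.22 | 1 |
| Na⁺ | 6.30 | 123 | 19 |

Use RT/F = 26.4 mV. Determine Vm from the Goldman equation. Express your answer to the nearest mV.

57 mV

Vm = 26.4 · ln[(Σ P·[cation]ₒ + Σ P·[anion]ᵢ) / (Σ P·[cation]ᵢ + Σ P·[anion]ₒ)]
Numerator = 1×8.22 + 19×123 = 2345
Denominator = 1×147 + 19×6.30 = 266.7
Vm = 26.4 · ln(8.7935) = 26.4 × (2.1740) = 57.39 mV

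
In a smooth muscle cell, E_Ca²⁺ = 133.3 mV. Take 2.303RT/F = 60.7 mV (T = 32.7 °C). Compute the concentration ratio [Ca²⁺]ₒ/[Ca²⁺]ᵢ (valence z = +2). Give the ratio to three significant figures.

log₁₀([out]/[in]) = E·z/(60.7) = 133.3 × 2 / 60.7 = 4.3921
[out]/[in] = 10^(4.3921) = 2.467e+04

24700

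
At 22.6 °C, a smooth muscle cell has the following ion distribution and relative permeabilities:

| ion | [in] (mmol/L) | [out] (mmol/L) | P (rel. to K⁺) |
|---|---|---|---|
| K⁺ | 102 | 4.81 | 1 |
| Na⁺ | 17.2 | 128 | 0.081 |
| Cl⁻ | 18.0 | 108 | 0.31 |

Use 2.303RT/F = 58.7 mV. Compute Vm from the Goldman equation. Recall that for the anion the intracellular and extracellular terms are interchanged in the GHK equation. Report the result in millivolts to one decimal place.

Vm = 58.7 · log₁₀[(Σ P·[cation]ₒ + Σ P·[anion]ᵢ) / (Σ P·[cation]ᵢ + Σ P·[anion]ₒ)]
Numerator = 1×4.81 + 0.081×128 + 0.31×18.0 = 20.76
Denominator = 1×102 + 0.081×17.2 + 0.31×108 = 136.9
Vm = 58.7 · log₁₀(0.15166) = 58.7 × (-0.8191) = -48.08 mV

-48.1 mV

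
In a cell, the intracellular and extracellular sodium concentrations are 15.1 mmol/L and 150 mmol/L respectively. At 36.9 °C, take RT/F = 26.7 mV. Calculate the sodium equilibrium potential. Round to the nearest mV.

61 mV

E = (26.7/z) · ln([Na⁺]_out/[Na⁺]_in) with z = +1.
= (26.7/1) · ln(150/15.1) = 26.70 · ln(9.934)
= 26.70 · (2.2959) = 61.30 mV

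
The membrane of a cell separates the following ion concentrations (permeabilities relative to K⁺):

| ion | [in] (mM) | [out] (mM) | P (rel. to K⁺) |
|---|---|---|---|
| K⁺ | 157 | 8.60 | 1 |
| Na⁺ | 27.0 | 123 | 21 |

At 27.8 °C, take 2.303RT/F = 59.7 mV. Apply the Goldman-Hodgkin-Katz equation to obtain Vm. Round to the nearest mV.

33 mV

Vm = 59.7 · log₁₀[(Σ P·[cation]ₒ + Σ P·[anion]ᵢ) / (Σ P·[cation]ᵢ + Σ P·[anion]ₒ)]
Numerator = 1×8.60 + 21×123 = 2592
Denominator = 1×157 + 21×27.0 = 724
Vm = 59.7 · log₁₀(3.5796) = 59.7 × (0.5538) = 33.06 mV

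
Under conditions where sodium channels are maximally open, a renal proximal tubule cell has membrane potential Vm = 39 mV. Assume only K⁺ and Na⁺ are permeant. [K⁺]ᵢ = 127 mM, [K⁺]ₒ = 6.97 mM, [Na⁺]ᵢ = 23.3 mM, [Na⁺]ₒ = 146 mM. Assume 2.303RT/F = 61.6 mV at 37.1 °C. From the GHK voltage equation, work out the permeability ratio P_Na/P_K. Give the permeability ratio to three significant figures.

Let α = P_Na/P_K. GHK: Vm = 61.6·log₁₀[(Kₒ + α·Naₒ)/(Kᵢ + α·Naᵢ)].
10^(Vm/61.6) = 10^(39.0/61.6) = 4.2965
So 4.2965·(Kᵢ + α·Naᵢ) = Kₒ + α·Naₒ → α = (4.2965·127.0 − 6.97) / (146.0 − 4.2965·23.3)
α = (545.7 − 6.97) / (146.0 − 100.1) = 538.7/45.89 = 11.74

11.7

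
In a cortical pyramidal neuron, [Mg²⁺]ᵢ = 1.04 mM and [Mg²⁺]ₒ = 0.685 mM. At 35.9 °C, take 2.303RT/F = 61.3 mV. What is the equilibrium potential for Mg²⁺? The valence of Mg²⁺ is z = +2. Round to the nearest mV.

-6 mV

E = (61.3/z) · log₁₀([Mg²⁺]_out/[Mg²⁺]_in) with z = +2.
= (61.3/2) · log₁₀(0.685/1.04) = 30.65 · log₁₀(0.6587)
= 30.65 · (-0.1813) = -5.56 mV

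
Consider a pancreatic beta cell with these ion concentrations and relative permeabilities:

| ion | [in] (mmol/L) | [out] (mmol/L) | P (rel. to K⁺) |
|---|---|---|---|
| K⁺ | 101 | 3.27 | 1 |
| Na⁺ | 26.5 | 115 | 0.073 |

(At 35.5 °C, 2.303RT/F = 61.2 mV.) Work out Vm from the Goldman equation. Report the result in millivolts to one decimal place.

Vm = 61.2 · log₁₀[(Σ P·[cation]ₒ + Σ P·[anion]ᵢ) / (Σ P·[cation]ᵢ + Σ P·[anion]ₒ)]
Numerator = 1×3.27 + 0.073×115 = 11.66
Denominator = 1×101 + 0.073×26.5 = 102.9
Vm = 61.2 · log₁₀(0.11332) = 61.2 × (-0.9457) = -57.88 mV

-57.9 mV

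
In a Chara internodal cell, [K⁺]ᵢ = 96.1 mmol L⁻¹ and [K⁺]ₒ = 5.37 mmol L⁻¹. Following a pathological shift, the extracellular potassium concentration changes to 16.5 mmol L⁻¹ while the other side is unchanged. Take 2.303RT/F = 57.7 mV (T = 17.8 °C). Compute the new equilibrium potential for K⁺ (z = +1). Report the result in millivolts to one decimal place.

-44.2 mV

After the shift: [K⁺]_out = 16.5, [K⁺]_in = 96.1 mmol L⁻¹.
E_new = (57.7/1)·log₁₀(16.5/96.1) = 57.70 · (-0.7652) = -44.15 mV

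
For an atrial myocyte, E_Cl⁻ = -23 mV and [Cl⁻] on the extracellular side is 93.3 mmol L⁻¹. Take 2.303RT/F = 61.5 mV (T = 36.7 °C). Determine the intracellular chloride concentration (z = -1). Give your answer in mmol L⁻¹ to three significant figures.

39.4 mmol L⁻¹

Nernst: E = (61.5/-1) · log₁₀([out]/[in]), so log₁₀([out]/[in]) = -23.0 × -1 / 61.5 = 0.3740.
[out]/[in] = 10^(0.3740) = 2.366.
[in] = 93.3 / 2.366 = 39.44 mmol L⁻¹.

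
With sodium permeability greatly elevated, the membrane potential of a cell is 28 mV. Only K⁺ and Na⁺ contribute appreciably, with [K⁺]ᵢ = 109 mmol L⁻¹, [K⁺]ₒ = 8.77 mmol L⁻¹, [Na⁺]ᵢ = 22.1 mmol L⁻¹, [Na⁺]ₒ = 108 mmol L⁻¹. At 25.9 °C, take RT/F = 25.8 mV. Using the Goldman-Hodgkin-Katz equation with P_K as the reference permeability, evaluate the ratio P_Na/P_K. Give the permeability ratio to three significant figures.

Let α = P_Na/P_K. GHK: Vm = 25.8·ln[(Kₒ + α·Naₒ)/(Kᵢ + α·Naᵢ)].
e^(Vm/25.8) = e^(28.0/25.8) = 2.9602
So 2.9602·(Kᵢ + α·Naᵢ) = Kₒ + α·Naₒ → α = (2.9602·109.0 − 8.77) / (108.0 − 2.9602·22.1)
α = (322.7 − 8.77) / (108.0 − 65.42) = 313.9/42.58 = 7.372

7.37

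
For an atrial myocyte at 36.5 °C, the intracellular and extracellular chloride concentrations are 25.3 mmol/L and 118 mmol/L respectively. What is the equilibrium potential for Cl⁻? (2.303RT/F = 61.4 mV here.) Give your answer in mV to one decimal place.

-41.1 mV

E = (61.4/z) · log₁₀([Cl⁻]_out/[Cl⁻]_in) with z = -1.
For an anion, dividing by z = -1 reverses the sign.
= (61.4/-1) · log₁₀(118/25.3) = -61.40 · log₁₀(4.664)
= -61.40 · (0.6688) = -41.06 mV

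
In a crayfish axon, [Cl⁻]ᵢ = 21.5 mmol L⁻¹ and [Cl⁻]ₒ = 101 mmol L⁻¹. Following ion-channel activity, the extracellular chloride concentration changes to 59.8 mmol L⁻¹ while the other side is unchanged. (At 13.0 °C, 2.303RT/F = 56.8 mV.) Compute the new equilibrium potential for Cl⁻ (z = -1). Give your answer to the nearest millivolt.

-25 mV

After the shift: [Cl⁻]_out = 59.8, [Cl⁻]_in = 21.5 mmol L⁻¹.
E_new = (56.8/-1)·log₁₀(59.8/21.5) = -56.80 · (0.4443) = -25.23 mV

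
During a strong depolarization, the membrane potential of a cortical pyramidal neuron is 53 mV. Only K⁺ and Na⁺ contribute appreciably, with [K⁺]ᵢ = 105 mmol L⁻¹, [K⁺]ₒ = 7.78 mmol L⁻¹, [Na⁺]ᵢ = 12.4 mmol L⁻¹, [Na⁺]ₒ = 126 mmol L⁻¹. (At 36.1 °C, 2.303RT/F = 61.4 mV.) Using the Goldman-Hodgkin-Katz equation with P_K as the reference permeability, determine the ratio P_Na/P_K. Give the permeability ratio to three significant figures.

Let α = P_Na/P_K. GHK: Vm = 61.4·log₁₀[(Kₒ + α·Naₒ)/(Kᵢ + α·Naᵢ)].
10^(Vm/61.4) = 10^(53.0/61.4) = 7.2978
So 7.2978·(Kᵢ + α·Naᵢ) = Kₒ + α·Naₒ → α = (7.2978·105.0 − 7.78) / (126.0 − 7.2978·12.4)
α = (766.3 − 7.78) / (126.0 − 90.49) = 758.5/35.51 = 21.36

21.4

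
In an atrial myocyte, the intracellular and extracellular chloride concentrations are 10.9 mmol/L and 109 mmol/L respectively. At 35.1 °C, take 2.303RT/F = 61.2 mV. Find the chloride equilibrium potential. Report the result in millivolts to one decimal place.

-61.2 mV

E = (61.2/z) · log₁₀([Cl⁻]_out/[Cl⁻]_in) with z = -1.
For an anion, dividing by z = -1 reverses the sign.
= (61.2/-1) · log₁₀(109/10.9) = -61.20 · log₁₀(10)
= -61.20 · (1.0000) = -61.20 mV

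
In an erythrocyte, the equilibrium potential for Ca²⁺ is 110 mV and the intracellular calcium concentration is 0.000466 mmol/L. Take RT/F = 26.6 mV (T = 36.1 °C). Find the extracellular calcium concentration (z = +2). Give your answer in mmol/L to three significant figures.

1.82 mmol/L

Nernst: E = (26.6/2) · ln([out]/[in]), so ln([out]/[in]) = 110.0 × 2 / 26.6 = 8.2707.
[out]/[in] = e^(8.2707) = 3908.
[out] = 3908 × 0.000466 = 1.821 mmol/L.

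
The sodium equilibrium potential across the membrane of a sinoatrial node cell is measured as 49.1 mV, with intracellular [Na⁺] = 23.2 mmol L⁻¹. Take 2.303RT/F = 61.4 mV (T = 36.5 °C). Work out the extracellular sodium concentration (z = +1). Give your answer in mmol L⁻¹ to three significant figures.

Nernst: E = (61.4/1) · log₁₀([out]/[in]), so log₁₀([out]/[in]) = 49.1 × 1 / 61.4 = 0.7997.
[out]/[in] = 10^(0.7997) = 6.305.
[out] = 6.305 × 23.2 = 146.3 mmol L⁻¹.

146 mmol L⁻¹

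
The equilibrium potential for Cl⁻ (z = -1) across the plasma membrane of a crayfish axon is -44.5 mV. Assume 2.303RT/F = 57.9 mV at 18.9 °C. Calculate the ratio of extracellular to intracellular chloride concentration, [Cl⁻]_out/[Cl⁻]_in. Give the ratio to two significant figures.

5.9

log₁₀([out]/[in]) = E·z/(57.9) = -44.5 × -1 / 57.9 = 0.7686
[out]/[in] = 10^(0.7686) = 5.869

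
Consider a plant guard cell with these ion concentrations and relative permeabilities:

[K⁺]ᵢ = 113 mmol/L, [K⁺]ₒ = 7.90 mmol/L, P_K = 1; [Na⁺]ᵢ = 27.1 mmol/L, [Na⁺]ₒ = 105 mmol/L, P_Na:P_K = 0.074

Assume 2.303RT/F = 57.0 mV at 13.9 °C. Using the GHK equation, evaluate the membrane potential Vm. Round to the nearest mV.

Vm = 57.0 · log₁₀[(Σ P·[cation]ₒ + Σ P·[anion]ᵢ) / (Σ P·[cation]ᵢ + Σ P·[anion]ₒ)]
Numerator = 1×7.90 + 0.074×105 = 15.67
Denominator = 1×113 + 0.074×27.1 = 115
Vm = 57.0 · log₁₀(0.13625) = 57.0 × (-0.8656) = -49.34 mV

-49 mV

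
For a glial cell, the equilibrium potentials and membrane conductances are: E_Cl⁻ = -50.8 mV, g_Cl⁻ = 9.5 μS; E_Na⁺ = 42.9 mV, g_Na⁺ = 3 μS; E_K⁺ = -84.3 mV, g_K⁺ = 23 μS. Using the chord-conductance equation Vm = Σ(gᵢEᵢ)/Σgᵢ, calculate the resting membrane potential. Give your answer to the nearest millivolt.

Σ gᵢEᵢ = 9.5·(-50.8) + 3·(42.9) + 23·(-84.3) = -2292.80
Σ gᵢ = 9.5 + 3 + 23 = 35.5
Vm = -2292.80 / 35.5 = -64.59 mV

-65 mV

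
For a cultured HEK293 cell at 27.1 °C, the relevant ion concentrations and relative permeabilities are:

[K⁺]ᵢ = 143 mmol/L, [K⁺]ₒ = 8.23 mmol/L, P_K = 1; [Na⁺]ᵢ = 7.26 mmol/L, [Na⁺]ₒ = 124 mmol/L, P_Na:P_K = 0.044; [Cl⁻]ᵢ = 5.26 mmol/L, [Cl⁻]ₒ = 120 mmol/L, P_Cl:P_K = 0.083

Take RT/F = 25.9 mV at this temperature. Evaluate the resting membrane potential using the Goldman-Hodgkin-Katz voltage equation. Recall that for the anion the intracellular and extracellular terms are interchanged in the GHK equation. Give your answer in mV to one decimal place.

-61.8 mV

Vm = 25.9 · ln[(Σ P·[cation]ₒ + Σ P·[anion]ᵢ) / (Σ P·[cation]ᵢ + Σ P·[anion]ₒ)]
Numerator = 1×8.23 + 0.044×124 + 0.083×5.26 = 14.12
Denominator = 1×143 + 0.044×7.26 + 0.083×120 = 153.3
Vm = 25.9 · ln(0.092136) = 25.9 × (-2.3845) = -61.76 mV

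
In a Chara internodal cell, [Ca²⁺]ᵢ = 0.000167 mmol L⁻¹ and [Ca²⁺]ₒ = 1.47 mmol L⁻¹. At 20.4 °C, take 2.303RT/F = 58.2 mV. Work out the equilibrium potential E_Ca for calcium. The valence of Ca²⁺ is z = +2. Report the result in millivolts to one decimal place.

114.8 mV

E = (58.2/z) · log₁₀([Ca²⁺]_out/[Ca²⁺]_in) with z = +2.
= (58.2/2) · log₁₀(1.47/0.000167) = 29.10 · log₁₀(8802)
= 29.10 · (3.9446) = 114.79 mV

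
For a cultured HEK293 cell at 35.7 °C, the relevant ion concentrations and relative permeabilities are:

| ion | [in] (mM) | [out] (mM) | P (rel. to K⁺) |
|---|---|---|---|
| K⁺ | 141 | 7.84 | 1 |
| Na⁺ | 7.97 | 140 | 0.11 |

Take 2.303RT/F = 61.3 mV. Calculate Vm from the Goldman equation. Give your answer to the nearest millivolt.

Vm = 61.3 · log₁₀[(Σ P·[cation]ₒ + Σ P·[anion]ᵢ) / (Σ P·[cation]ᵢ + Σ P·[anion]ₒ)]
Numerator = 1×7.84 + 0.11×140 = 23.24
Denominator = 1×141 + 0.11×7.97 = 141.9
Vm = 61.3 · log₁₀(0.1638) = 61.3 × (-0.7857) = -48.16 mV

-48 mV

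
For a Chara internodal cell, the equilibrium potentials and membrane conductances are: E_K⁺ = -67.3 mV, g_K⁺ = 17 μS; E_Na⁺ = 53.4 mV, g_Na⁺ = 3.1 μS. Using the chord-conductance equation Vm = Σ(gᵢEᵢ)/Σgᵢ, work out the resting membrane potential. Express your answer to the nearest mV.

Σ gᵢEᵢ = 17·(-67.3) + 3.1·(53.4) = -978.56
Σ gᵢ = 17 + 3.1 = 20.1
Vm = -978.56 / 20.1 = -48.68 mV

-49 mV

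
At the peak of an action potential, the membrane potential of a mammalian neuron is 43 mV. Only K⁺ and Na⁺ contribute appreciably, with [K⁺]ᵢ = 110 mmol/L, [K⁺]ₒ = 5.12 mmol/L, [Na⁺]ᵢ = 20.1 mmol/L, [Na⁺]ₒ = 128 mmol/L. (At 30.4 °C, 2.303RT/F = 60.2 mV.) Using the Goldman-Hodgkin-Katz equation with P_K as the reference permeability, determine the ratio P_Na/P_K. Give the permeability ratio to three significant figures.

Let α = P_Na/P_K. GHK: Vm = 60.2·log₁₀[(Kₒ + α·Naₒ)/(Kᵢ + α·Naᵢ)].
10^(Vm/60.2) = 10^(43.0/60.2) = 5.1795
So 5.1795·(Kᵢ + α·Naᵢ) = Kₒ + α·Naₒ → α = (5.1795·110.0 − 5.12) / (128.0 − 5.1795·20.1)
α = (569.7 − 5.12) / (128.0 − 104.1) = 564.6/23.89 = 23.63

23.6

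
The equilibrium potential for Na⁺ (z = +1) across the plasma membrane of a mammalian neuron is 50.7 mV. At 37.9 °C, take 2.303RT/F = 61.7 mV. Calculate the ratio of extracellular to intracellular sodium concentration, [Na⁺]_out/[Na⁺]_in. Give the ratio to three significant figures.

log₁₀([out]/[in]) = E·z/(61.7) = 50.7 × 1 / 61.7 = 0.8217
[out]/[in] = 10^(0.8217) = 6.633

6.63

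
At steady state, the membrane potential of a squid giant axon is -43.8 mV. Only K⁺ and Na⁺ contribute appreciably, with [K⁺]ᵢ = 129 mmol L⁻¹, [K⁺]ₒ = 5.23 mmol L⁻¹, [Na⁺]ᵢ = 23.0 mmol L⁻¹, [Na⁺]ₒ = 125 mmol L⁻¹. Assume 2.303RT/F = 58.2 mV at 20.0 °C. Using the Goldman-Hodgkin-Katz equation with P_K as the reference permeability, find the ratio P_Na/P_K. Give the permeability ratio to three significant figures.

0.145

Let α = P_Na/P_K. GHK: Vm = 58.2·log₁₀[(Kₒ + α·Naₒ)/(Kᵢ + α·Naᵢ)].
10^(Vm/58.2) = 10^(-43.8/58.2) = 0.17678
So 0.17678·(Kᵢ + α·Naᵢ) = Kₒ + α·Naₒ → α = (0.17678·129.0 − 5.23) / (125.0 − 0.17678·23.0)
α = (22.8 − 5.23) / (125.0 − 4.066) = 17.57/120.9 = 0.1453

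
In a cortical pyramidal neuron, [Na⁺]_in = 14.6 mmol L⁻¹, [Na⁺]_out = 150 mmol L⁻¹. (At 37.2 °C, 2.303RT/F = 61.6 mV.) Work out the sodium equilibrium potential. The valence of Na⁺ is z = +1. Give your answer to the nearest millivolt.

E = (61.6/z) · log₁₀([Na⁺]_out/[Na⁺]_in) with z = +1.
= (61.6/1) · log₁₀(150/14.6) = 61.60 · log₁₀(10.27)
= 61.60 · (1.0117) = 62.32 mV

62 mV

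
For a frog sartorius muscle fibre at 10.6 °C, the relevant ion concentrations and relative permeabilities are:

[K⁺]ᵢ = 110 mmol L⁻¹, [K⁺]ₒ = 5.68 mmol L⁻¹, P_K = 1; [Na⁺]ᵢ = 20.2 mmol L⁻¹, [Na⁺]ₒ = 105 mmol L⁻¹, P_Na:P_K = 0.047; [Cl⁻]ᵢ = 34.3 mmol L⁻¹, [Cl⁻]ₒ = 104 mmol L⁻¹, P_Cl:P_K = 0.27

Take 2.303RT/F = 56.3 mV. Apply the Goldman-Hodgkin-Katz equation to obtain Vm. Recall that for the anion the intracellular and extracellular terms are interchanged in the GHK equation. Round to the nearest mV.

Vm = 56.3 · log₁₀[(Σ P·[cation]ₒ + Σ P·[anion]ᵢ) / (Σ P·[cation]ᵢ + Σ P·[anion]ₒ)]
Numerator = 1×5.68 + 0.047×105 + 0.27×34.3 = 19.88
Denominator = 1×110 + 0.047×20.2 + 0.27×104 = 139
Vm = 56.3 · log₁₀(0.14296) = 56.3 × (-0.8448) = -47.56 mV

-48 mV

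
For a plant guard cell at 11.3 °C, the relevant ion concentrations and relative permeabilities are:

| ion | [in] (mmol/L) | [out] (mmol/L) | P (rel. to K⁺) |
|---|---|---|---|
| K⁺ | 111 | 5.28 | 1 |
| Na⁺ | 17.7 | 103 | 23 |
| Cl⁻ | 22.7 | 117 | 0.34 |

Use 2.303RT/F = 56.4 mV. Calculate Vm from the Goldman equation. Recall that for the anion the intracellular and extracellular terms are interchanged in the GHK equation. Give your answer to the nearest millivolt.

36 mV

Vm = 56.4 · log₁₀[(Σ P·[cation]ₒ + Σ P·[anion]ᵢ) / (Σ P·[cation]ᵢ + Σ P·[anion]ₒ)]
Numerator = 1×5.28 + 23×103 + 0.34×22.7 = 2382
Denominator = 1×111 + 23×17.7 + 0.34×117 = 557.9
Vm = 56.4 · log₁₀(4.2697) = 56.4 × (0.6304) = 35.55 mV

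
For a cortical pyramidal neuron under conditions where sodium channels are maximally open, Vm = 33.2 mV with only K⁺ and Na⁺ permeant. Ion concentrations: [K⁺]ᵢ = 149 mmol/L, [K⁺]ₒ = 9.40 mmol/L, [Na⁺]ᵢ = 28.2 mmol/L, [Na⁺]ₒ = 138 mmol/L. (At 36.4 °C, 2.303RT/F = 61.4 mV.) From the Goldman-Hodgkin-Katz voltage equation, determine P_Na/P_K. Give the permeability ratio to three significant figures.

Let α = P_Na/P_K. GHK: Vm = 61.4·log₁₀[(Kₒ + α·Naₒ)/(Kᵢ + α·Naᵢ)].
10^(Vm/61.4) = 10^(33.2/61.4) = 3.4731
So 3.4731·(Kᵢ + α·Naᵢ) = Kₒ + α·Naₒ → α = (3.4731·149.0 − 9.4) / (138.0 − 3.4731·28.2)
α = (517.5 − 9.4) / (138.0 − 97.94) = 508.1/40.06 = 12.68

12.7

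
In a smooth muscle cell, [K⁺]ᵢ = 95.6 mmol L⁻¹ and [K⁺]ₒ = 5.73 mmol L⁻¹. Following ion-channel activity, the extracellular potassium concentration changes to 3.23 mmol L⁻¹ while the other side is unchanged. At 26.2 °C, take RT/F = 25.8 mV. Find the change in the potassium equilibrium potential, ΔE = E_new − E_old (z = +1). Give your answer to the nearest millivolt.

-15 mV

E_old = (25.8/1)·ln(5.73/95.6) = -72.61 mV
E_new = (25.8/1)·ln(3.23/95.6) = -87.40 mV
ΔE = -87.40 − (-72.61) = -14.79 mV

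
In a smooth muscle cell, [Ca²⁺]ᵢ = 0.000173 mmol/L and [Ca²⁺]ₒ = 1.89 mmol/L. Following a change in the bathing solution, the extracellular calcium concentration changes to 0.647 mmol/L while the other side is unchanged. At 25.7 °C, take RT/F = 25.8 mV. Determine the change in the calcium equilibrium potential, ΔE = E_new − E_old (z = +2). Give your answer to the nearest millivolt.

-14 mV

E_old = (25.8/2)·ln(1.89/0.000173) = 119.95 mV
E_new = (25.8/2)·ln(0.647/0.000173) = 106.13 mV
ΔE = 106.13 − (119.95) = -13.83 mV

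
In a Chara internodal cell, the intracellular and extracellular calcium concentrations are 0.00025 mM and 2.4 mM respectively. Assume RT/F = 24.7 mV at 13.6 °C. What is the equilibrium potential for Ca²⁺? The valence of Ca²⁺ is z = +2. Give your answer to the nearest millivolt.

113 mV

E = (24.7/z) · ln([Ca²⁺]_out/[Ca²⁺]_in) with z = +2.
= (24.7/2) · ln(2.4/0.00025) = 12.35 · ln(9600)
= 12.35 · (9.1695) = 113.24 mV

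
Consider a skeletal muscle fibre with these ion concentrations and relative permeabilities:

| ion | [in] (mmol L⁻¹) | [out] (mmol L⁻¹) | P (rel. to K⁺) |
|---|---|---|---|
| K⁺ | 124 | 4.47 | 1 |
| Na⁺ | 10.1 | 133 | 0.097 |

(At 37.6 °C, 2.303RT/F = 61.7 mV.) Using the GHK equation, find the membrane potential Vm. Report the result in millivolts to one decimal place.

Vm = 61.7 · log₁₀[(Σ P·[cation]ₒ + Σ P·[anion]ᵢ) / (Σ P·[cation]ᵢ + Σ P·[anion]ₒ)]
Numerator = 1×4.47 + 0.097×133 = 17.37
Denominator = 1×124 + 0.097×10.1 = 125
Vm = 61.7 · log₁₀(0.13899) = 61.7 × (-0.8570) = -52.88 mV

-52.9 mV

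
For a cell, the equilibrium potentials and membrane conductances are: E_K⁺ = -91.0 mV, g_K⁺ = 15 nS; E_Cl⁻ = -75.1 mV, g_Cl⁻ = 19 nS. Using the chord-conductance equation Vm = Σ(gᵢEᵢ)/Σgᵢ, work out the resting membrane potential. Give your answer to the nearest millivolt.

Σ gᵢEᵢ = 15·(-91.0) + 19·(-75.1) = -2791.90
Σ gᵢ = 15 + 19 = 34
Vm = -2791.90 / 34 = -82.11 mV

-82 mV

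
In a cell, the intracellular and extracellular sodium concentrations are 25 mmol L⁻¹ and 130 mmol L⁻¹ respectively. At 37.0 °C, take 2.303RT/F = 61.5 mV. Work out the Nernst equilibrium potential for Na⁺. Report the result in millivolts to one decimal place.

44.0 mV

E = (61.5/z) · log₁₀([Na⁺]_out/[Na⁺]_in) with z = +1.
= (61.5/1) · log₁₀(130/25) = 61.50 · log₁₀(5.2)
= 61.50 · (0.7160) = 44.03 mV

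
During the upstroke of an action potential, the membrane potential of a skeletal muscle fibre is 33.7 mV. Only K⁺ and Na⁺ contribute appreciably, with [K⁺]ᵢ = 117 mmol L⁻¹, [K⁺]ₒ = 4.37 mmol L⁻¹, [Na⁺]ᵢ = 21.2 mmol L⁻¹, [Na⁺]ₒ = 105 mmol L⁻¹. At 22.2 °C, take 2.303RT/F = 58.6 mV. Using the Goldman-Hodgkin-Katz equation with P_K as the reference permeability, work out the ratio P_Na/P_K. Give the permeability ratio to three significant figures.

Let α = P_Na/P_K. GHK: Vm = 58.6·log₁₀[(Kₒ + α·Naₒ)/(Kᵢ + α·Naᵢ)].
10^(Vm/58.6) = 10^(33.7/58.6) = 3.7591
So 3.7591·(Kᵢ + α·Naᵢ) = Kₒ + α·Naₒ → α = (3.7591·117.0 − 4.37) / (105.0 − 3.7591·21.2)
α = (439.8 − 4.37) / (105.0 − 79.69) = 435.4/25.31 = 17.21

17.2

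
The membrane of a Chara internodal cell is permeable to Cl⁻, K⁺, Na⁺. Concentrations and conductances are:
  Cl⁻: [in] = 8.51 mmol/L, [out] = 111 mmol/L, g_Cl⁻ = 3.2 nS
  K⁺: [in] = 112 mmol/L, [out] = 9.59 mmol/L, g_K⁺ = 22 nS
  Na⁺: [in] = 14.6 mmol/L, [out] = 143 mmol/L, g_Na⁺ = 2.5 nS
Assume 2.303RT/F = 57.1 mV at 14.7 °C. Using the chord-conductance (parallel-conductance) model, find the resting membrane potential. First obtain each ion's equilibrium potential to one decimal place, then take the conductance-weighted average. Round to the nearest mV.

E_Cl⁻ = (57.1/-1)·log₁₀(111/8.51) = -63.7 mV
E_K⁺ = (57.1/1)·log₁₀(9.59/112) = -60.9 mV
E_Na⁺ = (57.1/1)·log₁₀(143/14.6) = 56.6 mV
Vm = (Σ gᵢEᵢ)/(Σ gᵢ) = (3.2·-63.7 + 22·-60.9 + 2.5·56.6) / (3.2 + 22 + 2.5)
= -1402.14 / 27.7 = -50.62 mV

-51 mV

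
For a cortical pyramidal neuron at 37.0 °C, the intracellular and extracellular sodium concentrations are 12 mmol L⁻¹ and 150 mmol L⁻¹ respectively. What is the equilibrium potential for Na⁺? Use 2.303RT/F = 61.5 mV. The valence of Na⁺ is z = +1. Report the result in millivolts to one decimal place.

E = (61.5/z) · log₁₀([Na⁺]_out/[Na⁺]_in) with z = +1.
= (61.5/1) · log₁₀(150/12) = 61.50 · log₁₀(12.5)
= 61.50 · (1.0969) = 67.46 mV

67.5 mV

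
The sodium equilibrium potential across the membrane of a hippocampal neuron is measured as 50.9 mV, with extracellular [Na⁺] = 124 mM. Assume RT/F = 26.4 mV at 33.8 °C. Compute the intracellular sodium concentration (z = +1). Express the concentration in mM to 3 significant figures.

18.0 mM

Nernst: E = (26.4/1) · ln([out]/[in]), so ln([out]/[in]) = 50.9 × 1 / 26.4 = 1.9280.
[out]/[in] = e^(1.9280) = 6.876.
[in] = 124 / 6.876 = 18.03 mM.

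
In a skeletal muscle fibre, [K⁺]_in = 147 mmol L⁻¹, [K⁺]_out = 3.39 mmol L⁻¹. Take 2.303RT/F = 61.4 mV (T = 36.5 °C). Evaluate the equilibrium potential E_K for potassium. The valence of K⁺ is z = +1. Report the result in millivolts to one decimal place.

-100.5 mV

E = (61.4/z) · log₁₀([K⁺]_out/[K⁺]_in) with z = +1.
= (61.4/1) · log₁₀(3.39/147) = 61.40 · log₁₀(0.02306)
= 61.40 · (-1.6371) = -100.52 mV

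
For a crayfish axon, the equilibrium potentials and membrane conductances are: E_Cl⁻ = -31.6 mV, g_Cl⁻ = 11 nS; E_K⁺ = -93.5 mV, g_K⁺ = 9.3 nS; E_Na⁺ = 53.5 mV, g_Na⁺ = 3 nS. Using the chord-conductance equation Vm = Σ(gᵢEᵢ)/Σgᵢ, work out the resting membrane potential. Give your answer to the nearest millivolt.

-45 mV

Σ gᵢEᵢ = 11·(-31.6) + 9.3·(-93.5) + 3·(53.5) = -1056.65
Σ gᵢ = 11 + 9.3 + 3 = 23.3
Vm = -1056.65 / 23.3 = -45.35 mV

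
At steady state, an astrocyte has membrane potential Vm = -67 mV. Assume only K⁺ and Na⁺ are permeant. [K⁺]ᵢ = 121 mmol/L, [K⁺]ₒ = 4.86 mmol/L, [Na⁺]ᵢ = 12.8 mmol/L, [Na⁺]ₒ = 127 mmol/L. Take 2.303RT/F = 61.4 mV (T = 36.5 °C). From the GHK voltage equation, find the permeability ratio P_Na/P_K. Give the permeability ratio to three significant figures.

Let α = P_Na/P_K. GHK: Vm = 61.4·log₁₀[(Kₒ + α·Naₒ)/(Kᵢ + α·Naᵢ)].
10^(Vm/61.4) = 10^(-67.0/61.4) = 0.081058
So 0.081058·(Kᵢ + α·Naᵢ) = Kₒ + α·Naₒ → α = (0.081058·121.0 − 4.86) / (127.0 − 0.081058·12.8)
α = (9.808 − 4.86) / (127.0 − 1.038) = 4.948/126 = 0.03928

0.0393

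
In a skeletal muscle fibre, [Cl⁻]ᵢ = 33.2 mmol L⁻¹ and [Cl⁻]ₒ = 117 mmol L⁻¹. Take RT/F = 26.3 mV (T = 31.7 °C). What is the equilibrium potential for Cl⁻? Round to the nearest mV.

-33 mV

E = (26.3/z) · ln([Cl⁻]_out/[Cl⁻]_in) with z = -1.
For an anion, dividing by z = -1 reverses the sign.
= (26.3/-1) · ln(117/33.2) = -26.30 · ln(3.524)
= -26.30 · (1.2596) = -33.13 mV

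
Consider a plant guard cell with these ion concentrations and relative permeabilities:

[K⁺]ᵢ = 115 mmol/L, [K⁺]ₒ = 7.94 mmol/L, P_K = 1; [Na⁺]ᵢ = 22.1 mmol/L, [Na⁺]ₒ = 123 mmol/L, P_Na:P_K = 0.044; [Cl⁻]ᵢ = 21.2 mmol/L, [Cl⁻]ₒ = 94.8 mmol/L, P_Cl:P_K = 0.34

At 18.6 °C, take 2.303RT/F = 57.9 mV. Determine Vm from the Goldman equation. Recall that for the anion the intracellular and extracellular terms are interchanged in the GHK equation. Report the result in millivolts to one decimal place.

-49.7 mV

Vm = 57.9 · log₁₀[(Σ P·[cation]ₒ + Σ P·[anion]ᵢ) / (Σ P·[cation]ᵢ + Σ P·[anion]ₒ)]
Numerator = 1×7.94 + 0.044×123 + 0.34×21.2 = 20.56
Denominator = 1×115 + 0.044×22.1 + 0.34×94.8 = 148.2
Vm = 57.9 · log₁₀(0.13873) = 57.9 × (-0.8578) = -49.67 mV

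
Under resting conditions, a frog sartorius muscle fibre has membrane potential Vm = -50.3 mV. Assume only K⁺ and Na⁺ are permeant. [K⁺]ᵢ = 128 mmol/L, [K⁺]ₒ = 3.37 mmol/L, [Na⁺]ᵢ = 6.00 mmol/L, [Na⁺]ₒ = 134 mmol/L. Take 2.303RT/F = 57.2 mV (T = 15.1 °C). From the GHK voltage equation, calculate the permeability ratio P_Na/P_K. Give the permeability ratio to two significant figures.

Let α = P_Na/P_K. GHK: Vm = 57.2·log₁₀[(Kₒ + α·Naₒ)/(Kᵢ + α·Naᵢ)].
10^(Vm/57.2) = 10^(-50.3/57.2) = 0.13202
So 0.13202·(Kᵢ + α·Naᵢ) = Kₒ + α·Naₒ → α = (0.13202·128.0 − 3.37) / (134.0 − 0.13202·6.0)
α = (16.9 − 3.37) / (134.0 − 0.7921) = 13.53/133.2 = 0.1016

0.10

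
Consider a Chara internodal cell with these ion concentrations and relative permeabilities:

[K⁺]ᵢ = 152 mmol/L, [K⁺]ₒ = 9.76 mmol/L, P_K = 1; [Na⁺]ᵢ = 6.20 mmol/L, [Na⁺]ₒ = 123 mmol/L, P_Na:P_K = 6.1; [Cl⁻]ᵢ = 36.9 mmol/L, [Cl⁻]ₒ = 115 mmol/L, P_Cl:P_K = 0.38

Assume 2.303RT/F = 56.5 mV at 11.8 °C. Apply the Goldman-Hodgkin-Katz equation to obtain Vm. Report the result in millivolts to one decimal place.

29.4 mV

Vm = 56.5 · log₁₀[(Σ P·[cation]ₒ + Σ P·[anion]ᵢ) / (Σ P·[cation]ᵢ + Σ P·[anion]ₒ)]
Numerator = 1×9.76 + 6.1×123 + 0.38×36.9 = 774.1
Denominator = 1×152 + 6.1×6.20 + 0.38×115 = 233.5
Vm = 56.5 · log₁₀(3.3148) = 56.5 × (0.5205) = 29.41 mV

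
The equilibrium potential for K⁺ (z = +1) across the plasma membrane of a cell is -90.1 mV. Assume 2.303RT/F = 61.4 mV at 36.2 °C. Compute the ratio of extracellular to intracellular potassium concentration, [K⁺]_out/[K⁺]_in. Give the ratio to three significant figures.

0.0341

log₁₀([out]/[in]) = E·z/(61.4) = -90.1 × 1 / 61.4 = -1.4674
[out]/[in] = 10^(-1.4674) = 0.03409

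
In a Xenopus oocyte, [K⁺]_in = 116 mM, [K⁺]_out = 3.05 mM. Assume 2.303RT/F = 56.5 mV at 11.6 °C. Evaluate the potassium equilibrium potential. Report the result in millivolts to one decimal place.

-89.3 mV

E = (56.5/z) · log₁₀([K⁺]_out/[K⁺]_in) with z = +1.
= (56.5/1) · log₁₀(3.05/116) = 56.50 · log₁₀(0.02629)
= 56.50 · (-1.5802) = -89.28 mV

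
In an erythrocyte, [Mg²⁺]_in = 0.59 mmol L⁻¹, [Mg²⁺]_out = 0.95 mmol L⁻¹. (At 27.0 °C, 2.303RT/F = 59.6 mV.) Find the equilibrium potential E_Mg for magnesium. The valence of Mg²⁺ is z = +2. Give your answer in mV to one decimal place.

E = (59.6/z) · log₁₀([Mg²⁺]_out/[Mg²⁺]_in) with z = +2.
= (59.6/2) · log₁₀(0.95/0.59) = 29.80 · log₁₀(1.61)
= 29.80 · (0.2069) = 6.16 mV

6.2 mV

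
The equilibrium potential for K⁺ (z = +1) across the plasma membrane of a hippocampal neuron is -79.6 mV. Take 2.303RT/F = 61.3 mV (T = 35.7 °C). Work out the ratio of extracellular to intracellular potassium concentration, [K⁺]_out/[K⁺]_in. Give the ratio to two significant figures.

log₁₀([out]/[in]) = E·z/(61.3) = -79.6 × 1 / 61.3 = -1.2985
[out]/[in] = 10^(-1.2985) = 0.05029

0.050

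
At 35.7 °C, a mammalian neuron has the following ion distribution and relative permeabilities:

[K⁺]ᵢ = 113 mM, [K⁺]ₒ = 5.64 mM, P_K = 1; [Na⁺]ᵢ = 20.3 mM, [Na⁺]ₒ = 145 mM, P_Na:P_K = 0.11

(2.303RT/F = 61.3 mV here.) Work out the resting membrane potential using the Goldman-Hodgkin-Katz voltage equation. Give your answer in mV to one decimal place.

-44.6 mV

Vm = 61.3 · log₁₀[(Σ P·[cation]ₒ + Σ P·[anion]ᵢ) / (Σ P·[cation]ᵢ + Σ P·[anion]ₒ)]
Numerator = 1×5.64 + 0.11×145 = 21.59
Denominator = 1×113 + 0.11×20.3 = 115.2
Vm = 61.3 · log₁₀(0.18736) = 61.3 × (-0.7273) = -44.58 mV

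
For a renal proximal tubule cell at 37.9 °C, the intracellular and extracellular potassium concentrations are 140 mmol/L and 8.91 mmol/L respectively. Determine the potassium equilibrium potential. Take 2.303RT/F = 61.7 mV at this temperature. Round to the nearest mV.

E = (61.7/z) · log₁₀([K⁺]_out/[K⁺]_in) with z = +1.
= (61.7/1) · log₁₀(8.91/140) = 61.70 · log₁₀(0.06364)
= 61.70 · (-1.1963) = -73.81 mV

-74 mV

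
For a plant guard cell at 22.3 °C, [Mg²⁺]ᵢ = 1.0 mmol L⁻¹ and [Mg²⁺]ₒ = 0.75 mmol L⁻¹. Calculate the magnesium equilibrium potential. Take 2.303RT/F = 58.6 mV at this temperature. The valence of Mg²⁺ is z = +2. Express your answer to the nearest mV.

E = (58.6/z) · log₁₀([Mg²⁺]_out/[Mg²⁺]_in) with z = +2.
= (58.6/2) · log₁₀(0.75/1.0) = 29.30 · log₁₀(0.75)
= 29.30 · (-0.1249) = -3.66 mV

-4 mV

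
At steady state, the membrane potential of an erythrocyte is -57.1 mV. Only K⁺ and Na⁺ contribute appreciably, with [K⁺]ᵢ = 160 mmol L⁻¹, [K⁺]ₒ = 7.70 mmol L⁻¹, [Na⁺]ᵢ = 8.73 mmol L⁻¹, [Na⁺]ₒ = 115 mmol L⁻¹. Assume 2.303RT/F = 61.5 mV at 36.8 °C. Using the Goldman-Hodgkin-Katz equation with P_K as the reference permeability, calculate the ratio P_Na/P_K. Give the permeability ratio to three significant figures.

0.0980

Let α = P_Na/P_K. GHK: Vm = 61.5·log₁₀[(Kₒ + α·Naₒ)/(Kᵢ + α·Naᵢ)].
10^(Vm/61.5) = 10^(-57.1/61.5) = 0.11791
So 0.11791·(Kᵢ + α·Naᵢ) = Kₒ + α·Naₒ → α = (0.11791·160.0 − 7.7) / (115.0 − 0.11791·8.73)
α = (18.87 − 7.7) / (115.0 − 1.029) = 11.17/114 = 0.09797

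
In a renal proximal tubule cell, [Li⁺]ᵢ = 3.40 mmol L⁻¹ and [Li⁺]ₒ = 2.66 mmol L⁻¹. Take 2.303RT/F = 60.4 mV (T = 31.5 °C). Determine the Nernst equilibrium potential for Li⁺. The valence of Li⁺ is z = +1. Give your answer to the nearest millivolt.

E = (60.4/z) · log₁₀([Li⁺]_out/[Li⁺]_in) with z = +1.
= (60.4/1) · log₁₀(2.66/3.40) = 60.40 · log₁₀(0.7824)
= 60.40 · (-0.1066) = -6.44 mV

-6 mV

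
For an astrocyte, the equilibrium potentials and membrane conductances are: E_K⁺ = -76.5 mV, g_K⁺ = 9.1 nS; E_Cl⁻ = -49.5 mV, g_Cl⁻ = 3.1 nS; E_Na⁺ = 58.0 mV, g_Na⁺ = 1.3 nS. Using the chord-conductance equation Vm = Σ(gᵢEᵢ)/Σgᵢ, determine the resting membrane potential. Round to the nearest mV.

-57 mV

Σ gᵢEᵢ = 9.1·(-76.5) + 3.1·(-49.5) + 1.3·(58.0) = -774.20
Σ gᵢ = 9.1 + 3.1 + 1.3 = 13.5
Vm = -774.20 / 13.5 = -57.35 mV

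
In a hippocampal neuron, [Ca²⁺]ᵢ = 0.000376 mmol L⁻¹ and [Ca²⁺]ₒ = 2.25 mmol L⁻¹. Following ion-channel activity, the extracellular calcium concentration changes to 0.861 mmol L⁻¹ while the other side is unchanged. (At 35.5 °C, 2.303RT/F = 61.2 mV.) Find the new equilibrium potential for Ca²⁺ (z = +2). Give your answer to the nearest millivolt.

103 mV

After the shift: [Ca²⁺]_out = 0.861, [Ca²⁺]_in = 0.000376 mmol L⁻¹.
E_new = (61.2/2)·log₁₀(0.861/0.000376) = 30.60 · (3.3598) = 102.81 mV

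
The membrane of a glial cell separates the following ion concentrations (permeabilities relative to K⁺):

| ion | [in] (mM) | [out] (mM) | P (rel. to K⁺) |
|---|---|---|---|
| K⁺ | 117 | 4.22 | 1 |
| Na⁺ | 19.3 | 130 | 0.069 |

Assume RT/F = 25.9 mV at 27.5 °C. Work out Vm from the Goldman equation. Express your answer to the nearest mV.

-57 mV

Vm = 25.9 · ln[(Σ P·[cation]ₒ + Σ P·[anion]ᵢ) / (Σ P·[cation]ᵢ + Σ P·[anion]ₒ)]
Numerator = 1×4.22 + 0.069×130 = 13.19
Denominator = 1×117 + 0.069×19.3 = 118.3
Vm = 25.9 · ln(0.11147) = 25.9 × (-2.1940) = -56.83 mV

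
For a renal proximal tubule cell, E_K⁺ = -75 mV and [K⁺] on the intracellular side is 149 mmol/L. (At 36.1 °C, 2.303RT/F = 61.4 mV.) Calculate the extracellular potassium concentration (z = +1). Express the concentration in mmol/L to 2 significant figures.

8.9 mmol/L

Nernst: E = (61.4/1) · log₁₀([out]/[in]), so log₁₀([out]/[in]) = -75.0 × 1 / 61.4 = -1.2215.
[out]/[in] = 10^(-1.2215) = 0.06005.
[out] = 0.06005 × 149 = 8.947 mmol/L.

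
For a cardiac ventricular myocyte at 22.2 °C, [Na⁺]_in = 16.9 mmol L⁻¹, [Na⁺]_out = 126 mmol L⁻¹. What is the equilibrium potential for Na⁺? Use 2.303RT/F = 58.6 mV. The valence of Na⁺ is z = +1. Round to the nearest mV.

E = (58.6/z) · log₁₀([Na⁺]_out/[Na⁺]_in) with z = +1.
= (58.6/1) · log₁₀(126/16.9) = 58.60 · log₁₀(7.456)
= 58.60 · (0.8725) = 51.13 mV

51 mV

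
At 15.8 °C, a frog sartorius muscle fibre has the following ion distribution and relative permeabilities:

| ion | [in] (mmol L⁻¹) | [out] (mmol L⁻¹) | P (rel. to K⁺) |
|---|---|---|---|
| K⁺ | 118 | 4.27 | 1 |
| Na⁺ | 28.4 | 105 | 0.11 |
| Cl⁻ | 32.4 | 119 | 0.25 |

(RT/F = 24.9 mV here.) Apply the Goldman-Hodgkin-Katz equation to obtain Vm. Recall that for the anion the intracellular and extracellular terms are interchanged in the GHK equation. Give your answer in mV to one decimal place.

Vm = 24.9 · ln[(Σ P·[cation]ₒ + Σ P·[anion]ᵢ) / (Σ P·[cation]ᵢ + Σ P·[anion]ₒ)]
Numerator = 1×4.27 + 0.11×105 + 0.25×32.4 = 23.92
Denominator = 1×118 + 0.11×28.4 + 0.25×119 = 150.9
Vm = 24.9 · ln(0.15854) = 24.9 × (-1.8417) = -45.86 mV

-45.9 mV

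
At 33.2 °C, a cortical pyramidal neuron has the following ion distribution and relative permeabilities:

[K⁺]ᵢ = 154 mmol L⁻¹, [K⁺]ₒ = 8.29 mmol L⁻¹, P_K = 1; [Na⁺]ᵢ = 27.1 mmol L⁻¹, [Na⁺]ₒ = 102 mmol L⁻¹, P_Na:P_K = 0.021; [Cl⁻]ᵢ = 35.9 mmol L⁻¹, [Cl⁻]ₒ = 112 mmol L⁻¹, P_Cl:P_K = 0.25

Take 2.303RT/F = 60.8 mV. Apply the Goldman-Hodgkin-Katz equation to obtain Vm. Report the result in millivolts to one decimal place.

-59.2 mV

Vm = 60.8 · log₁₀[(Σ P·[cation]ₒ + Σ P·[anion]ᵢ) / (Σ P·[cation]ᵢ + Σ P·[anion]ₒ)]
Numerator = 1×8.29 + 0.021×102 + 0.25×35.9 = 19.41
Denominator = 1×154 + 0.021×27.1 + 0.25×112 = 182.6
Vm = 60.8 · log₁₀(0.1063) = 60.8 × (-0.9735) = -59.19 mV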